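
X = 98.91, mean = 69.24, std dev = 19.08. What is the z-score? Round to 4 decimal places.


z = (X - mu) / sigma
X - mu = 98.91 - 69.24 = 29.67
z = 29.67 / 19.08 = 989/636 ≈ 1.555031

1.5550


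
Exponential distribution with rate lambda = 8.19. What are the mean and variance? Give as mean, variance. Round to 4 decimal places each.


mean = 1/lam, var = 1/lam^2
mean = 1 / 8.19 = 100/819 ≈ 0.122100
lam^2 = 8.19^2 = 67.0761
var = 1 / 67.0761 ≈ 0.014908

0.1221, 0.0149


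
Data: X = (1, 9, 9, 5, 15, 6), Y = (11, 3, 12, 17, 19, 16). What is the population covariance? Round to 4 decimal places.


Cov = (1/n)*sum((xi-xbar)(yi-ybar))
n = 6, xbar = 45/6 = 7.5, ybar = 78/6 = 13
sum((xi-xbar)(yi-ybar)) = 27
Cov = 27 / 6 = 4.5

4.5000


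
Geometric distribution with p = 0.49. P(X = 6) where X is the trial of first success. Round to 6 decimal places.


P = (1-p)^(k-1) * p
(1-p)^(k-1) = 0.51^5 ≈ 0.03450253
P = 0.03450253 * 0.49 ≈ 0.01690624

0.016906


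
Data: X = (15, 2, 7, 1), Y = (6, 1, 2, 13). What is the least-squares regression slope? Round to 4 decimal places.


b = sum((xi-xbar)(yi-ybar)) / sum((xi-xbar)^2)
n = 4, xbar = 25/4 = 6.25, ybar = 22/4 = 5.5
Sxy = sum((xi-xbar)(yi-ybar)) = -18.5
Sxx = sum((xi-xbar)^2) = 122.75
b = Sxy / Sxx = -74/491 ≈ -0.150713

-0.1507


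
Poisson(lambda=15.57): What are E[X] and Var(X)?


E[X] = Var(X) = lambda = 15.57

15.57, 15.57


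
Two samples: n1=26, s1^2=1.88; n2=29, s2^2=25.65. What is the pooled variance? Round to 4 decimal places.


sp^2 = ((n1-1)*s1^2 + (n2-1)*s2^2)/(n1+n2-2)
(n1-1)*s1^2 = 25 * 1.88 = 47
(n2-1)*s2^2 = 28 * 25.65 = 718.2
numerator = 47 + 718.2 = 765.2
n1+n2-2 = 53
sp^2 = 765.2 / 53 = 3826/265 ≈ 14.437736

14.4377


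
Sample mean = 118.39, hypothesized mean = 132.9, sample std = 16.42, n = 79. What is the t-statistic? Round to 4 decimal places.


t = (xbar - mu0) / (s/sqrt(n))
xbar - mu0 = 118.39 - 132.9 = -14.51
sqrt(79) ≈ 8.88819442
s/sqrt(n) = 16.42 / 8.88819442 ≈ 1.84739433
t = -14.51 / 1.84739433 ≈ -7.854306

-7.8543


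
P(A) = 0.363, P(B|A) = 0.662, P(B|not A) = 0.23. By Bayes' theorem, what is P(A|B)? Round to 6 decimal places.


P(A|B) = P(B|A)*P(A) / P(B), P(B) = P(B|A)*P(A) + P(B|not A)*P(not A)
P(B|A)*P(A) = 0.662 * 0.363 = 0.240306
P(B|not A)*P(not A) = 0.23 * 0.637 = 0.14651
P(B) = 0.240306 + 0.14651 = 0.386816
P(A|B) = 0.240306 / 0.386816 ≈ 0.62124111

0.621241


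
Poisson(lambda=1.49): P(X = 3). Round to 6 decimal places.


P = e^(-lam) * lam^k / k!
e^(-1.49) ≈ 0.2253727
lam^k = 1.49^3 = 3.307949
k! = 3! = 6
P = 0.2253727 * 3.307949 / 6 ≈ 0.124254

0.124254


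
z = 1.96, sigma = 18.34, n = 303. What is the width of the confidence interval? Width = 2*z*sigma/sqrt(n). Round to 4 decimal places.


width = 2*z*sigma/sqrt(n)
2*z*sigma = 2 * 1.96 * 18.34 = 71.8928
sqrt(303) ≈ 17.406895
width = 71.8928 / 17.406895 ≈ 4.130133

4.1301


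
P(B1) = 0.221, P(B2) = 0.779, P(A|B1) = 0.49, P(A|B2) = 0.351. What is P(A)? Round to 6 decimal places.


P(A) = P(A|B1)*P(B1) + P(A|B2)*P(B2)
P(A|B1)*P(B1) = 0.49 * 0.221 = 0.10829
P(A|B2)*P(B2) = 0.351 * 0.779 = 0.273429
P(A) = 0.10829 + 0.273429 = 0.381719

0.381719


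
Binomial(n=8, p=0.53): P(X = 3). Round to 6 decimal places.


P = C(n,k) * p^k * (1-p)^(n-k)
C(8,3) = 56
p^k = 0.53^3 = 0.148877
(1-p)^(n-k) = 0.47^5 ≈ 0.02293450
P = 56 * 0.148877 * 0.02293450 ≈ 0.191208

0.191208


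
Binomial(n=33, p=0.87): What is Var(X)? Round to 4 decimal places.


Var = n*p*(1-p) = 33 * 0.87 * 0.13 = 3.7323

3.7323


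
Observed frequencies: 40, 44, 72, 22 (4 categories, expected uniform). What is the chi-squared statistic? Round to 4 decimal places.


chi2 = sum((O-E)^2/E), E = total/4
total = 178, E = 178/4 = 44.5
(40 - 44.5)^2 / 44.5 = 20.25 / 44.5 = 81/178 ≈ 0.455056
(44 - 44.5)^2 / 44.5 = 0.25 / 44.5 = 1/178 ≈ 0.005618
(72 - 44.5)^2 / 44.5 = 756.25 / 44.5 = 3025/178 ≈ 16.994382
(22 - 44.5)^2 / 44.5 = 506.25 / 44.5 = 2025/178 ≈ 11.376404
chi2 = 2566/89 ≈ 28.831461

28.8315


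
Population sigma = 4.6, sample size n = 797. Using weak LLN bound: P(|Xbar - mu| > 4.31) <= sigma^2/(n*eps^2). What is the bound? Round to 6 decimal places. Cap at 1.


bound = min(1, sigma^2/(n*eps^2))
sigma^2 = 4.6^2 = 21.16
n*eps^2 = 797 * 4.31^2 = 797 * 18.5761 = 14805.1517
sigma^2/(n*eps^2) = 21.16 / 14805.1517 ≈ 0.00142923

0.001429


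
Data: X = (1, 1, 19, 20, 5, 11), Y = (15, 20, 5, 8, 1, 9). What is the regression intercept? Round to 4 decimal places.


a = ybar - b*xbar, where b = sum((xi-xbar)(yi-ybar)) / sum((xi-xbar)^2)
n = 6, xbar = 57/6 = 9.5, ybar = 58/6 = 29/3 ≈ 9.666667
Sxy = sum((xi-xbar)(yi-ybar)) = -157
Sxx = sum((xi-xbar)^2) = 367.5
b = Sxy / Sxx = -314/735 ≈ -0.427211
a = 9.666667 - (-0.427211) * 9.5 = 10088/735 ≈ 13.725170

13.7252


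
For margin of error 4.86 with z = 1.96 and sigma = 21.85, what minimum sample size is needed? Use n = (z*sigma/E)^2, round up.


z*sigma/E = 1.96 * 21.85 / 4.86 = 21413/2430 ≈ 8.811934
(z*sigma/E)^2 ≈ 77.650184
round up: n = 78

78


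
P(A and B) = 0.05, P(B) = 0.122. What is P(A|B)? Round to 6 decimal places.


P(A|B) = P(A and B) / P(B) = 0.05 / 0.122 = 25/61 ≈ 0.40983607

0.409836


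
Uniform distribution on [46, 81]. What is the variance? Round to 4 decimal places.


Var = (b-a)^2 / 12
(b-a)^2 = (81 - 46)^2 = 1225
Var = 1225/12 ≈ 102.083333

102.0833


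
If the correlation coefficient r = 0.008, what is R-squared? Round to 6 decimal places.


R^2 = r^2 = (0.008)^2 = 0.000064

0.000064


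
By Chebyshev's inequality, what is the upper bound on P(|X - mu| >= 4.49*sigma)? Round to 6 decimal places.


P <= 1/k^2
k^2 = 4.49^2 = 20.1601
1/k^2 = 1 / 20.1601 ≈ 0.04960293

0.049603


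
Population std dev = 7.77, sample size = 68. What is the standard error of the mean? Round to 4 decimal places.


SE = sigma / sqrt(n)
sqrt(68) ≈ 8.246211
SE = 7.77 / 8.246211 ≈ 0.942251

0.9423


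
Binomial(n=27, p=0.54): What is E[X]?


E[X] = n*p = 27 * 0.54 = 14.58

14.58


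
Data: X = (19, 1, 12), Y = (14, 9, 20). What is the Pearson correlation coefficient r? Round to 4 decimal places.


r = sum((xi-xbar)(yi-ybar)) / sqrt(sum((xi-xbar)^2) * sum((yi-ybar)^2))
n = 3, xbar = 32/3 ≈ 10.666667, ybar = 43/3 ≈ 14.333333
Sxy = sum((xi-xbar)(yi-ybar)) = 169/3 ≈ 56.333333
Sxx = sum((xi-xbar)^2) = 494/3 ≈ 164.666667
Syy = sum((yi-ybar)^2) = 182/3 ≈ 60.666667
sqrt(Sxx*Syy) ≈ 99.948876
r = Sxy / sqrt(Sxx*Syy) = 56.333333 / 99.948876 ≈ 0.563621

0.5636


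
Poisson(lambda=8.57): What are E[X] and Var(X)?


E[X] = Var(X) = lambda = 8.57

8.57, 8.57


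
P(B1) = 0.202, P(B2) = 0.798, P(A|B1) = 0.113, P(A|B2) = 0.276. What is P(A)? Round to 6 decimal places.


P(A) = P(A|B1)*P(B1) + P(A|B2)*P(B2)
P(A|B1)*P(B1) = 0.113 * 0.202 = 0.022826
P(A|B2)*P(B2) = 0.276 * 0.798 = 0.220248
P(A) = 0.022826 + 0.220248 = 0.243074

0.243074


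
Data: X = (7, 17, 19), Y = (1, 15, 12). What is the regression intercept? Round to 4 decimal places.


a = ybar - b*xbar, where b = sum((xi-xbar)(yi-ybar)) / sum((xi-xbar)^2)
n = 3, xbar = 43/3 ≈ 14.333333, ybar = 28/3 ≈ 9.333333
Sxy = sum((xi-xbar)(yi-ybar)) = 266/3 ≈ 88.666667
Sxx = sum((xi-xbar)^2) = 248/3 ≈ 82.666667
b = Sxy / Sxx = 133/124 ≈ 1.072581
a = 9.333333 - 1.072581 * 14.333333 = -749/124 ≈ -6.040323

-6.0403


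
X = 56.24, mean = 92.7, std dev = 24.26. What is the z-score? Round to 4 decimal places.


z = (X - mu) / sigma
X - mu = 56.24 - 92.7 = -36.46
z = -36.46 / 24.26 = -1823/1213 ≈ -1.502885

-1.5029


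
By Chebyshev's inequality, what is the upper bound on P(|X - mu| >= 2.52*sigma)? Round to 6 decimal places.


P <= 1/k^2
k^2 = 2.52^2 = 6.3504
1/k^2 = 1 / 6.3504 = 625/3969 ≈ 0.15747040

0.157470


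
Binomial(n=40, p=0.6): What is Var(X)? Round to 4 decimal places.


Var = n*p*(1-p) = 40 * 0.6 * 0.4 = 9.6

9.6000


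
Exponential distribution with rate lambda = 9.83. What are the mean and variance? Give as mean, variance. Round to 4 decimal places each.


mean = 1/lam, var = 1/lam^2
mean = 1 / 9.83 = 100/983 ≈ 0.101729
lam^2 = 9.83^2 = 96.6289
var = 1 / 96.6289 ≈ 0.010349

0.1017, 0.0103


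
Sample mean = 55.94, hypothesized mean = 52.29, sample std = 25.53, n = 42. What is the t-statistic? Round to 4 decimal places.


t = (xbar - mu0) / (s/sqrt(n))
xbar - mu0 = 55.94 - 52.29 = 3.65
sqrt(42) ≈ 6.48074070
s/sqrt(n) = 25.53 / 6.48074070 ≈ 3.93936452
t = 3.65 / 3.93936452 ≈ 0.926545

0.9265


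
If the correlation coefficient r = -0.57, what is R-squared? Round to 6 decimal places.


R^2 = r^2 = (-0.57)^2 = 0.3249

0.324900


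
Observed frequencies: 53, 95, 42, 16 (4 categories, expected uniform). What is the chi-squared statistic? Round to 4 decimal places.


chi2 = sum((O-E)^2/E), E = total/4
total = 206, E = 206/4 = 51.5
(53 - 51.5)^2 / 51.5 = 2.25 / 51.5 = 9/206 ≈ 0.043689
(95 - 51.5)^2 / 51.5 = 1892.25 / 51.5 = 7569/206 ≈ 36.742718
(42 - 51.5)^2 / 51.5 = 90.25 / 51.5 = 361/206 ≈ 1.752427
(16 - 51.5)^2 / 51.5 = 1260.25 / 51.5 = 5041/206 ≈ 24.470874
chi2 = 6490/103 ≈ 63.009709

63.0097


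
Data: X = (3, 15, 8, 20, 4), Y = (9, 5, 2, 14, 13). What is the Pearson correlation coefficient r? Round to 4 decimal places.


r = sum((xi-xbar)(yi-ybar)) / sqrt(sum((xi-xbar)^2) * sum((yi-ybar)^2))
n = 5, xbar = 50/5 = 10, ybar = 43/5 = 8.6
Sxy = sum((xi-xbar)(yi-ybar)) = 20
Sxx = sum((xi-xbar)^2) = 214
Syy = sum((yi-ybar)^2) = 105.2
sqrt(Sxx*Syy) ≈ 150.042661
r = Sxy / sqrt(Sxx*Syy) = 20 / 150.042661 ≈ 0.133295

0.1333


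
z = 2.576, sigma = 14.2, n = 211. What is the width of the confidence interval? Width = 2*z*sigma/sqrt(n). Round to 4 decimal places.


width = 2*z*sigma/sqrt(n)
2*z*sigma = 2 * 2.576 * 14.2 = 73.1584
sqrt(211) ≈ 14.525839
width = 73.1584 / 14.525839 ≈ 5.036432

5.0364


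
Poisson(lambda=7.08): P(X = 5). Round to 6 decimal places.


P = e^(-lam) * lam^k / k!
e^(-7.08) ≈ 0.0008417731
lam^k = 7.08^5 ≈ 17789.604317
k! = 5! = 120
P = 0.0008417731 * 17789.604317 / 120 ≈ 0.124790

0.124790


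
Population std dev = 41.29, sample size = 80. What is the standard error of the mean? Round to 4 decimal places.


SE = sigma / sqrt(n)
sqrt(80) ≈ 8.944272
SE = 41.29 / 8.944272 ≈ 4.616362

4.6164


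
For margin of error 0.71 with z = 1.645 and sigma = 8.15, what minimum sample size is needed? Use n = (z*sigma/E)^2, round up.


z*sigma/E = 1.645 * 8.15 / 0.71 = 53627/2840 ≈ 18.882746
(z*sigma/E)^2 ≈ 356.558115
round up: n = 357

357


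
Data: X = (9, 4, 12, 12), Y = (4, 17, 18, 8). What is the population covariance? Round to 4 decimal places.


Cov = (1/n)*sum((xi-xbar)(yi-ybar))
n = 4, xbar = 37/4 = 9.25, ybar = 47/4 = 11.75
sum((xi-xbar)(yi-ybar)) = -18.75
Cov = -18.75 / 4 = -4.6875

-4.6875


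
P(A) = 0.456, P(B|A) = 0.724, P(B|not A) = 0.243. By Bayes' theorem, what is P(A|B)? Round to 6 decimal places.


P(A|B) = P(B|A)*P(A) / P(B), P(B) = P(B|A)*P(A) + P(B|not A)*P(not A)
P(B|A)*P(A) = 0.724 * 0.456 = 0.330144
P(B|not A)*P(not A) = 0.243 * 0.544 = 0.132192
P(B) = 0.330144 + 0.132192 = 0.462336
P(A|B) = 0.330144 / 0.462336 = 3439/4816 ≈ 0.71407807

0.714078


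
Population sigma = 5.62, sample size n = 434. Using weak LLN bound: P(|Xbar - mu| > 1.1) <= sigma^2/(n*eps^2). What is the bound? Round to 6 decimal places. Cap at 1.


bound = min(1, sigma^2/(n*eps^2))
sigma^2 = 5.62^2 = 31.5844
n*eps^2 = 434 * 1.1^2 = 434 * 1.21 = 525.14
sigma^2/(n*eps^2) = 31.5844 / 525.14 ≈ 0.06014472

0.060145


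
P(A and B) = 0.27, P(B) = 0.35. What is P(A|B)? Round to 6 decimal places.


P(A|B) = P(A and B) / P(B) = 0.27 / 0.35 = 27/35 ≈ 0.77142857

0.771429


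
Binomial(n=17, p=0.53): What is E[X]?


E[X] = n*p = 17 * 0.53 = 9.01

9.01


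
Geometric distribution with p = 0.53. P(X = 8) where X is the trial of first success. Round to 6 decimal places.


P = (1-p)^(k-1) * p
(1-p)^(k-1) = 0.47^7 ≈ 0.005066231
P = 0.005066231 * 0.53 ≈ 0.002685103

0.002685


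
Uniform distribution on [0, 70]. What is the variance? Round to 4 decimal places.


Var = (b-a)^2 / 12
(b-a)^2 = (70 - 0)^2 = 4900
Var = 4900/12 ≈ 408.333333

408.3333


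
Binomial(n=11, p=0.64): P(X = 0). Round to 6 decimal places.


P = C(n,k) * p^k * (1-p)^(n-k)
C(11,0) = 1
p^k = 0.64^0 = 1
(1-p)^(n-k) = 0.36^11 ≈ 0.00001316217
P = 1 * 1 * 0.00001316217 ≈ 0.000013

0.000013


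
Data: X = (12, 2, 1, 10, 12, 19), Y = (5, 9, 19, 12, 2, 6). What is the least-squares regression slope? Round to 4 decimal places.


b = sum((xi-xbar)(yi-ybar)) / sum((xi-xbar)^2)
n = 6, xbar = 56/6 = 28/3 ≈ 9.333333, ybar = 53/6 ≈ 8.833333
Sxy = sum((xi-xbar)(yi-ybar)) = -419/3 ≈ -139.666667
Sxx = sum((xi-xbar)^2) = 694/3 ≈ 231.333333
b = Sxy / Sxx = -419/694 ≈ -0.603746

-0.6037


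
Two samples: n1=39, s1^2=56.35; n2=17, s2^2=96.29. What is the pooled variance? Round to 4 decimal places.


sp^2 = ((n1-1)*s1^2 + (n2-1)*s2^2)/(n1+n2-2)
(n1-1)*s1^2 = 38 * 56.35 = 2141.3
(n2-1)*s2^2 = 16 * 96.29 = 1540.64
numerator = 2141.3 + 1540.64 = 3681.94
n1+n2-2 = 54
sp^2 = 3681.94 / 54 = 184097/2700 ≈ 68.184074

68.1841


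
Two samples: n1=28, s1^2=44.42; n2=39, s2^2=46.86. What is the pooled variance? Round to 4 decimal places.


sp^2 = ((n1-1)*s1^2 + (n2-1)*s2^2)/(n1+n2-2)
(n1-1)*s1^2 = 27 * 44.42 = 1199.34
(n2-1)*s2^2 = 38 * 46.86 = 1780.68
numerator = 1199.34 + 1780.68 = 2980.02
n1+n2-2 = 65
sp^2 = 2980.02 / 65 = 149001/3250 ≈ 45.846462

45.8465


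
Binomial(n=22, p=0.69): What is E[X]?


E[X] = n*p = 22 * 0.69 = 15.18

15.18


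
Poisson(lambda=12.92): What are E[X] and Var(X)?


E[X] = Var(X) = lambda = 12.92

12.92, 12.92


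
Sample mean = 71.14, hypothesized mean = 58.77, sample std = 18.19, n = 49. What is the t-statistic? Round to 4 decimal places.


t = (xbar - mu0) / (s/sqrt(n))
xbar - mu0 = 71.14 - 58.77 = 12.37
sqrt(49) = 7
s/sqrt(n) = 18.19 / 7 = 1819/700 ≈ 2.59857143
t = 12.37 / 2.59857143 = 8659/1819 ≈ 4.760308

4.7603


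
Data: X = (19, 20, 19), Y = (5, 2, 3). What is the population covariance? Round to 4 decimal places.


Cov = (1/n)*sum((xi-xbar)(yi-ybar))
n = 3, xbar = 58/3 ≈ 19.333333, ybar = 10/3 ≈ 3.333333
sum((xi-xbar)(yi-ybar)) = -4/3 ≈ -1.333333
Cov = -1.333333 / 3 = -4/9 ≈ -0.444444

-0.4444


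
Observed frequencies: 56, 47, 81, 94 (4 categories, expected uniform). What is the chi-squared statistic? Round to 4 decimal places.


chi2 = sum((O-E)^2/E), E = total/4
total = 278, E = 278/4 = 69.5
(56 - 69.5)^2 / 69.5 = 182.25 / 69.5 = 729/278 ≈ 2.622302
(47 - 69.5)^2 / 69.5 = 506.25 / 69.5 = 2025/278 ≈ 7.284173
(81 - 69.5)^2 / 69.5 = 132.25 / 69.5 = 529/278 ≈ 1.902878
(94 - 69.5)^2 / 69.5 = 600.25 / 69.5 = 2401/278 ≈ 8.636691
chi2 = 2842/139 ≈ 20.446043

20.4460


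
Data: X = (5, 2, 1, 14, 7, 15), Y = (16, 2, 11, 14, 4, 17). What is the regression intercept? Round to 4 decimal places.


a = ybar - b*xbar, where b = sum((xi-xbar)(yi-ybar)) / sum((xi-xbar)^2)
n = 6, xbar = 44/6 = 22/3 ≈ 7.333333, ybar = 64/6 = 32/3 ≈ 10.666667
Sxy = sum((xi-xbar)(yi-ybar)) = 314/3 ≈ 104.666667
Sxx = sum((xi-xbar)^2) = 532/3 ≈ 177.333333
b = Sxy / Sxx = 157/266 ≈ 0.590226
a = 10.666667 - 0.590226 * 7.333333 = 843/133 ≈ 6.338346

6.3383


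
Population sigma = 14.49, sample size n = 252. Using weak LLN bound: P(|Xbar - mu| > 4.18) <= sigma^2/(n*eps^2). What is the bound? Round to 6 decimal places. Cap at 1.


bound = min(1, sigma^2/(n*eps^2))
sigma^2 = 14.49^2 = 209.9601
n*eps^2 = 252 * 4.18^2 = 252 * 17.4724 = 4403.0448
sigma^2/(n*eps^2) = 209.9601 / 4403.0448 ≈ 0.04768521

0.047685


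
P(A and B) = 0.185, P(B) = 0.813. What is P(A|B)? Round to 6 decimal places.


P(A|B) = P(A and B) / P(B) = 0.185 / 0.813 = 185/813 ≈ 0.22755228

0.227552


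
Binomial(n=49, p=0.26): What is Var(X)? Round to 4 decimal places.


Var = n*p*(1-p) = 49 * 0.26 * 0.74 = 9.4276

9.4276


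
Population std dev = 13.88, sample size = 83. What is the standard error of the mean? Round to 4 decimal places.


SE = sigma / sqrt(n)
sqrt(83) ≈ 9.110434
SE = 13.88 / 9.110434 ≈ 1.523528

1.5235


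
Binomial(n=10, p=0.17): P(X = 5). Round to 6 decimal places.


P = C(n,k) * p^k * (1-p)^(n-k)
C(10,5) = 252
p^k = 0.17^5 = 0.0001419857
(1-p)^(n-k) = 0.83^5 ≈ 0.3939041
P = 252 * 0.0001419857 * 0.3939041 ≈ 0.014094

0.014094


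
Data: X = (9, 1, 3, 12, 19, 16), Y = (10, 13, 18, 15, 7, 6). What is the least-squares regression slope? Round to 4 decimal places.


b = sum((xi-xbar)(yi-ybar)) / sum((xi-xbar)^2)
n = 6, xbar = 60/6 = 10, ybar = 69/6 = 11.5
Sxy = sum((xi-xbar)(yi-ybar)) = -124
Sxx = sum((xi-xbar)^2) = 252
b = Sxy / Sxx = -31/63 ≈ -0.492063

-0.4921


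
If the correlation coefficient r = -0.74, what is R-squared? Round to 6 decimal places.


R^2 = r^2 = (-0.74)^2 = 0.5476

0.547600


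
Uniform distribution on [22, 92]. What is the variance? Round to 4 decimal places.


Var = (b-a)^2 / 12
(b-a)^2 = (92 - 22)^2 = 4900
Var = 4900/12 ≈ 408.333333

408.3333


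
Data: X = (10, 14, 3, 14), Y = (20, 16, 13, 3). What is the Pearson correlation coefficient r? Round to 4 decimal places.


r = sum((xi-xbar)(yi-ybar)) / sqrt(sum((xi-xbar)^2) * sum((yi-ybar)^2))
n = 4, xbar = 41/4 = 10.25, ybar = 52/4 = 13
Sxy = sum((xi-xbar)(yi-ybar)) = -28
Sxx = sum((xi-xbar)^2) = 80.75
Syy = sum((yi-ybar)^2) = 158
sqrt(Sxx*Syy) ≈ 112.953530
r = Sxy / sqrt(Sxx*Syy) = -28 / 112.953530 ≈ -0.247890

-0.2479


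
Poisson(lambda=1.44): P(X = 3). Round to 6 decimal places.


P = e^(-lam) * lam^k / k!
e^(-1.44) ≈ 0.2369278
lam^k = 1.44^3 = 2.985984
k! = 3! = 6
P = 0.2369278 * 2.985984 / 6 ≈ 0.117910

0.117910


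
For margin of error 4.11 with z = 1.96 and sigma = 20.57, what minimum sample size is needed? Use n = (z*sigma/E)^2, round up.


z*sigma/E = 1.96 * 20.57 / 4.11 ≈ 9.809538
(z*sigma/E)^2 ≈ 96.227030
round up: n = 97

97


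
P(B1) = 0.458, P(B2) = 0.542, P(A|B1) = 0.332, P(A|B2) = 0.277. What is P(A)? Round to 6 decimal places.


P(A) = P(A|B1)*P(B1) + P(A|B2)*P(B2)
P(A|B1)*P(B1) = 0.332 * 0.458 = 0.152056
P(A|B2)*P(B2) = 0.277 * 0.542 = 0.150134
P(A) = 0.152056 + 0.150134 = 0.30219

0.302190


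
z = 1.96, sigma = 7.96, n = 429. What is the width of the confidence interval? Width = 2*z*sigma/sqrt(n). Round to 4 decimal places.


width = 2*z*sigma/sqrt(n)
2*z*sigma = 2 * 1.96 * 7.96 = 31.2032
sqrt(429) ≈ 20.712315
width = 31.2032 / 20.712315 ≈ 1.506505

1.5065


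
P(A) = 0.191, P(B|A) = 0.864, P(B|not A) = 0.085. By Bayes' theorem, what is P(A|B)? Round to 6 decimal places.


P(A|B) = P(B|A)*P(A) / P(B), P(B) = P(B|A)*P(A) + P(B|not A)*P(not A)
P(B|A)*P(A) = 0.864 * 0.191 = 0.165024
P(B|not A)*P(not A) = 0.085 * 0.809 = 0.068765
P(B) = 0.165024 + 0.068765 = 0.233789
P(A|B) = 0.165024 / 0.233789 ≈ 0.70586726

0.705867


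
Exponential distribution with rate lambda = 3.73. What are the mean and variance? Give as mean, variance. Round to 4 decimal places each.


mean = 1/lam, var = 1/lam^2
mean = 1 / 3.73 = 100/373 ≈ 0.268097
lam^2 = 3.73^2 = 13.9129
var = 1 / 13.9129 ≈ 0.071876

0.2681, 0.0719


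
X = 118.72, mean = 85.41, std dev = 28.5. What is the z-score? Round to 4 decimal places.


z = (X - mu) / sigma
X - mu = 118.72 - 85.41 = 33.31
z = 33.31 / 28.5 = 3331/2850 ≈ 1.168772

1.1688


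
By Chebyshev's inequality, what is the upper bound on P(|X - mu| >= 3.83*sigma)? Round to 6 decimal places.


P <= 1/k^2
k^2 = 3.83^2 = 14.6689
1/k^2 = 1 / 14.6689 ≈ 0.06817144

0.068171


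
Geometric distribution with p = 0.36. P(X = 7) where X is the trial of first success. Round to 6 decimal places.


P = (1-p)^(k-1) * p
(1-p)^(k-1) = 0.64^6 ≈ 0.06871948
P = 0.06871948 * 0.36 ≈ 0.02473901

0.024739


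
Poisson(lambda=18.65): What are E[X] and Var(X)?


E[X] = Var(X) = lambda = 18.65

18.65, 18.65


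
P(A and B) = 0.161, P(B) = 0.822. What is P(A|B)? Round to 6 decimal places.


P(A|B) = P(A and B) / P(B) = 0.161 / 0.822 = 161/822 ≈ 0.19586375

0.195864


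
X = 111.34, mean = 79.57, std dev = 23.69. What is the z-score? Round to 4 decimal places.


z = (X - mu) / sigma
X - mu = 111.34 - 79.57 = 31.77
z = 31.77 / 23.69 = 3177/2369 ≈ 1.341072

1.3411


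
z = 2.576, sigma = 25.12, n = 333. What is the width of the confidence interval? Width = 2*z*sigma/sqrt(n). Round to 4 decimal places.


width = 2*z*sigma/sqrt(n)
2*z*sigma = 2 * 2.576 * 25.12 = 129.41824
sqrt(333) ≈ 18.248288
width = 129.41824 / 18.248288 ≈ 7.092076

7.0921


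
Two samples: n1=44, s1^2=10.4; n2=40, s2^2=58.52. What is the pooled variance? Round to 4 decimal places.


sp^2 = ((n1-1)*s1^2 + (n2-1)*s2^2)/(n1+n2-2)
(n1-1)*s1^2 = 43 * 10.4 = 447.2
(n2-1)*s2^2 = 39 * 58.52 = 2282.28
numerator = 447.2 + 2282.28 = 2729.48
n1+n2-2 = 82
sp^2 = 2729.48 / 82 = 68237/2050 ≈ 33.286341

33.2863


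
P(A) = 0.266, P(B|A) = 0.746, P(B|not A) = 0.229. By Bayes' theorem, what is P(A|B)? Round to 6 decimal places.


P(A|B) = P(B|A)*P(A) / P(B), P(B) = P(B|A)*P(A) + P(B|not A)*P(not A)
P(B|A)*P(A) = 0.746 * 0.266 = 0.198436
P(B|not A)*P(not A) = 0.229 * 0.734 = 0.168086
P(B) = 0.198436 + 0.168086 = 0.366522
P(A|B) = 0.198436 / 0.366522 ≈ 0.54140270

0.541403


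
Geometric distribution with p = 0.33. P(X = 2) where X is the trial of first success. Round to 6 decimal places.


P = (1-p)^(k-1) * p
(1-p)^(k-1) = 0.67^1 = 0.67
P = 0.67 * 0.33 = 0.2211

0.221100


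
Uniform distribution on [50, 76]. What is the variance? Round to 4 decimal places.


Var = (b-a)^2 / 12
(b-a)^2 = (76 - 50)^2 = 676
Var = 676/12 ≈ 56.333333

56.3333


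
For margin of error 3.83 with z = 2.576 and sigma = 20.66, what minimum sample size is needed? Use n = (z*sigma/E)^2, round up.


z*sigma/E = 2.576 * 20.66 / 3.83 ≈ 13.895603
(z*sigma/E)^2 ≈ 193.087786
round up: n = 194

194


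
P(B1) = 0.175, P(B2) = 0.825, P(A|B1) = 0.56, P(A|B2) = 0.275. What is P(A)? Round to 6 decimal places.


P(A) = P(A|B1)*P(B1) + P(A|B2)*P(B2)
P(A|B1)*P(B1) = 0.56 * 0.175 = 0.098
P(A|B2)*P(B2) = 0.275 * 0.825 = 0.226875
P(A) = 0.098 + 0.226875 = 0.324875

0.324875


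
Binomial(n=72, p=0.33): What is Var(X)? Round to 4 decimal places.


Var = n*p*(1-p) = 72 * 0.33 * 0.67 = 15.9192

15.9192


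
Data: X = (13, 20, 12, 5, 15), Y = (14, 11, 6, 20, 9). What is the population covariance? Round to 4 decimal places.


Cov = (1/n)*sum((xi-xbar)(yi-ybar))
n = 5, xbar = 65/5 = 13, ybar = 60/5 = 12
sum((xi-xbar)(yi-ybar)) = -71
Cov = -71 / 5 = -14.2

-14.2000


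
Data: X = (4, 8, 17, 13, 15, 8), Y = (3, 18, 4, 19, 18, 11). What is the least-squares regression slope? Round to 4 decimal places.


b = sum((xi-xbar)(yi-ybar)) / sum((xi-xbar)^2)
n = 6, xbar = 65/6 ≈ 10.833333, ybar = 73/6 ≈ 12.166667
Sxy = sum((xi-xbar)(yi-ybar)) = 229/6 ≈ 38.166667
Sxx = sum((xi-xbar)^2) = 737/6 ≈ 122.833333
b = Sxy / Sxx = 229/737 ≈ 0.310719

0.3107


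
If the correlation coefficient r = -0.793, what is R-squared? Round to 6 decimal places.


R^2 = r^2 = (-0.793)^2 = 0.628849

0.628849


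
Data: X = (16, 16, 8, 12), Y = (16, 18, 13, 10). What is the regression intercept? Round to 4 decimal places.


a = ybar - b*xbar, where b = sum((xi-xbar)(yi-ybar)) / sum((xi-xbar)^2)
n = 4, xbar = 52/4 = 13, ybar = 57/4 = 14.25
Sxy = sum((xi-xbar)(yi-ybar)) = 27
Sxx = sum((xi-xbar)^2) = 44
b = Sxy / Sxx = 27/44 ≈ 0.613636
a = 14.25 - 0.613636 * 13 = 69/11 ≈ 6.272727

6.2727


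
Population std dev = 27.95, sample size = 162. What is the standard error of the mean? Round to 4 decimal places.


SE = sigma / sqrt(n)
sqrt(162) ≈ 12.727922
SE = 27.95 / 12.727922 ≈ 2.195959

2.1960


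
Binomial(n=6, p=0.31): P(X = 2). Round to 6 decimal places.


P = C(n,k) * p^k * (1-p)^(n-k)
C(6,2) = 15
p^k = 0.31^2 = 0.0961
(1-p)^(n-k) = 0.69^4 ≈ 0.2266712
P = 15 * 0.0961 * 0.2266712 ≈ 0.326747

0.326747


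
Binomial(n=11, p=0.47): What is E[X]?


E[X] = n*p = 11 * 0.47 = 5.17

5.17


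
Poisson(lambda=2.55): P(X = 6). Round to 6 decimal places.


P = e^(-lam) * lam^k / k!
e^(-2.55) ≈ 0.07808167
lam^k = 2.55^6 ≈ 274.941997
k! = 6! = 720
P = 0.07808167 * 274.941997 / 720 ≈ 0.029817

0.029817


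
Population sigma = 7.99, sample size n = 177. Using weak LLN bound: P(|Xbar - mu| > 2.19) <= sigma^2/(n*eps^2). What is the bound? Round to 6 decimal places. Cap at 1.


bound = min(1, sigma^2/(n*eps^2))
sigma^2 = 7.99^2 = 63.8401
n*eps^2 = 177 * 2.19^2 = 177 * 4.7961 = 848.9097
sigma^2/(n*eps^2) = 63.8401 / 848.9097 ≈ 0.07520246

0.075202


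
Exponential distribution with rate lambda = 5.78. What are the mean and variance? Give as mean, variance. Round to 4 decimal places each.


mean = 1/lam, var = 1/lam^2
mean = 1 / 5.78 = 50/289 ≈ 0.173010
lam^2 = 5.78^2 = 33.4084
var = 1 / 33.4084 ≈ 0.029933

0.1730, 0.0299


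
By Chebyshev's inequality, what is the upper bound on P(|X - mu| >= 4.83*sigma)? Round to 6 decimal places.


P <= 1/k^2
k^2 = 4.83^2 = 23.3289
1/k^2 = 1 / 23.3289 ≈ 0.04286529

0.042865


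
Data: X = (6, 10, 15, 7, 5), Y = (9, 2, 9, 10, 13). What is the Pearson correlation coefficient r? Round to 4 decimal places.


r = sum((xi-xbar)(yi-ybar)) / sqrt(sum((xi-xbar)^2) * sum((yi-ybar)^2))
n = 5, xbar = 43/5 = 8.6, ybar = 43/5 = 8.6
Sxy = sum((xi-xbar)(yi-ybar)) = -25.8
Sxx = sum((xi-xbar)^2) = 65.2
Syy = sum((yi-ybar)^2) = 65.2
sqrt(Sxx*Syy) = 65.2
r = Sxy / sqrt(Sxx*Syy) = -25.8 / 65.2 = -129/326 ≈ -0.395706

-0.3957


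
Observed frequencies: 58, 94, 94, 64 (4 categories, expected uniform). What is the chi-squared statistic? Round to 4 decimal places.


chi2 = sum((O-E)^2/E), E = total/4
total = 310, E = 310/4 = 77.5
(58 - 77.5)^2 / 77.5 = 380.25 / 77.5 = 1521/310 ≈ 4.906452
(94 - 77.5)^2 / 77.5 = 272.25 / 77.5 = 1089/310 ≈ 3.512903
(94 - 77.5)^2 / 77.5 = 272.25 / 77.5 = 1089/310 ≈ 3.512903
(64 - 77.5)^2 / 77.5 = 182.25 / 77.5 = 729/310 ≈ 2.351613
chi2 = 2214/155 ≈ 14.283871

14.2839


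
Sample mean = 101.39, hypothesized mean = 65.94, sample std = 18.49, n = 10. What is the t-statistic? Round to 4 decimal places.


t = (xbar - mu0) / (s/sqrt(n))
xbar - mu0 = 101.39 - 65.94 = 35.45
sqrt(10) ≈ 3.16227766
s/sqrt(n) = 18.49 / 3.16227766 ≈ 5.84705139
t = 35.45 / 5.84705139 ≈ 6.062885

6.0629


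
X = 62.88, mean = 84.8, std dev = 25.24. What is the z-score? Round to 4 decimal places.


z = (X - mu) / sigma
X - mu = 62.88 - 84.8 = -21.92
z = -21.92 / 25.24 = -548/631 ≈ -0.868463

-0.8685


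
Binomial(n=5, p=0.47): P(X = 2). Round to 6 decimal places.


P = C(n,k) * p^k * (1-p)^(n-k)
C(5,2) = 10
p^k = 0.47^2 = 0.2209
(1-p)^(n-k) = 0.53^3 = 0.148877
P = 10 * 0.2209 * 0.148877 ≈ 0.328869

0.328869


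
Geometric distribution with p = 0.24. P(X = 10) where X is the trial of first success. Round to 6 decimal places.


P = (1-p)^(k-1) * p
(1-p)^(k-1) = 0.76^9 ≈ 0.08459064
P = 0.08459064 * 0.24 ≈ 0.02030175

0.020302


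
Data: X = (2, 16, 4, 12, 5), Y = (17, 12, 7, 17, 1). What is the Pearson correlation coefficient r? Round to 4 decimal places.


r = sum((xi-xbar)(yi-ybar)) / sqrt(sum((xi-xbar)^2) * sum((yi-ybar)^2))
n = 5, xbar = 39/5 = 7.8, ybar = 54/5 = 10.8
Sxy = sum((xi-xbar)(yi-ybar)) = 41.8
Sxx = sum((xi-xbar)^2) = 140.8
Syy = sum((yi-ybar)^2) = 188.8
sqrt(Sxx*Syy) ≈ 163.043062
r = Sxy / sqrt(Sxx*Syy) = 41.8 / 163.043062 ≈ 0.256374

0.2564


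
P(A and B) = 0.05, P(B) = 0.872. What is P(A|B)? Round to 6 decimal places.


P(A|B) = P(A and B) / P(B) = 0.05 / 0.872 = 25/436 ≈ 0.05733945

0.057339


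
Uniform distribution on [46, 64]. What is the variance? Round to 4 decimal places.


Var = (b-a)^2 / 12
(b-a)^2 = (64 - 46)^2 = 324
Var = 324/12 = 27

27.0000


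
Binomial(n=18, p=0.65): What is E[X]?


E[X] = n*p = 18 * 0.65 = 11.7

11.7


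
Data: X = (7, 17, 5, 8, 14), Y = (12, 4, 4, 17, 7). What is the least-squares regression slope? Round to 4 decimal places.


b = sum((xi-xbar)(yi-ybar)) / sum((xi-xbar)^2)
n = 5, xbar = 51/5 = 10.2, ybar = 44/5 = 8.8
Sxy = sum((xi-xbar)(yi-ybar)) = -42.8
Sxx = sum((xi-xbar)^2) = 102.8
b = Sxy / Sxx = -107/257 ≈ -0.416342

-0.4163


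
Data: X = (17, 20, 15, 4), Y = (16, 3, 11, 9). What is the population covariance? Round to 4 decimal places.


Cov = (1/n)*sum((xi-xbar)(yi-ybar))
n = 4, xbar = 56/4 = 14, ybar = 39/4 = 9.75
sum((xi-xbar)(yi-ybar)) = -13
Cov = -13 / 4 = -3.25

-3.2500


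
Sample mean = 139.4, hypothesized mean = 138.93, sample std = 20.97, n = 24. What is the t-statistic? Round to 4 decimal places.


t = (xbar - mu0) / (s/sqrt(n))
xbar - mu0 = 139.4 - 138.93 = 0.47
sqrt(24) ≈ 4.89897949
s/sqrt(n) = 20.97 / 4.89897949 ≈ 4.28048333
t = 0.47 / 4.28048333 ≈ 0.109801

0.1098


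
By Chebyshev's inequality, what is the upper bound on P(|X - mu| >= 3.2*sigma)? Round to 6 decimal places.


P <= 1/k^2
k^2 = 3.2^2 = 10.24
1/k^2 = 1 / 10.24 = 0.09765625

0.097656


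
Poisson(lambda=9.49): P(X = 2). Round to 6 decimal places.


P = e^(-lam) * lam^k / k!
e^(-9.49) ≈ 0.00007560410
lam^k = 9.49^2 = 90.0601
k! = 2! = 2
P = 0.00007560410 * 90.0601 / 2 ≈ 0.003404

0.003404


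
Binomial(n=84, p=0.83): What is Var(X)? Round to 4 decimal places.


Var = n*p*(1-p) = 84 * 0.83 * 0.17 = 11.8524

11.8524


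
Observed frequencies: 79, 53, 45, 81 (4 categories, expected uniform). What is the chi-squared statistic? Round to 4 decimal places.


chi2 = sum((O-E)^2/E), E = total/4
total = 258, E = 258/4 = 64.5
(79 - 64.5)^2 / 64.5 = 210.25 / 64.5 = 841/258 ≈ 3.259690
(53 - 64.5)^2 / 64.5 = 132.25 / 64.5 = 529/258 ≈ 2.050388
(45 - 64.5)^2 / 64.5 = 380.25 / 64.5 = 507/86 ≈ 5.895349
(81 - 64.5)^2 / 64.5 = 272.25 / 64.5 = 363/86 ≈ 4.220930
chi2 = 1990/129 ≈ 15.426357

15.4264


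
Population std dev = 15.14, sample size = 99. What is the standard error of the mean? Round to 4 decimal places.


SE = sigma / sqrt(n)
sqrt(99) ≈ 9.949874
SE = 15.14 / 9.949874 ≈ 1.521627

1.5216


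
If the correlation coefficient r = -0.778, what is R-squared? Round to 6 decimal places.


R^2 = r^2 = (-0.778)^2 = 0.605284

0.605284


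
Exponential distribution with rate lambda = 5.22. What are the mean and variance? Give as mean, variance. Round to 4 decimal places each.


mean = 1/lam, var = 1/lam^2
mean = 1 / 5.22 = 50/261 ≈ 0.191571
lam^2 = 5.22^2 = 27.2484
var = 1 / 27.2484 ≈ 0.036699

0.1916, 0.0367


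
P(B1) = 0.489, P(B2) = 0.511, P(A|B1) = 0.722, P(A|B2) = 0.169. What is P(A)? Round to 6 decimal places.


P(A) = P(A|B1)*P(B1) + P(A|B2)*P(B2)
P(A|B1)*P(B1) = 0.722 * 0.489 = 0.353058
P(A|B2)*P(B2) = 0.169 * 0.511 = 0.086359
P(A) = 0.353058 + 0.086359 = 0.439417

0.439417


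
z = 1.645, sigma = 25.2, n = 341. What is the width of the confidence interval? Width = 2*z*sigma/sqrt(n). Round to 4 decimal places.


width = 2*z*sigma/sqrt(n)
2*z*sigma = 2 * 1.645 * 25.2 = 82.908
sqrt(341) ≈ 18.466185
width = 82.908 / 18.466185 ≈ 4.489720

4.4897


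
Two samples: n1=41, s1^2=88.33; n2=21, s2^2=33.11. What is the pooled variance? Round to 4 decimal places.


sp^2 = ((n1-1)*s1^2 + (n2-1)*s2^2)/(n1+n2-2)
(n1-1)*s1^2 = 40 * 88.33 = 3533.2
(n2-1)*s2^2 = 20 * 33.11 = 662.2
numerator = 3533.2 + 662.2 = 4195.4
n1+n2-2 = 60
sp^2 = 4195.4 / 60 = 20977/300 ≈ 69.923333

69.9233


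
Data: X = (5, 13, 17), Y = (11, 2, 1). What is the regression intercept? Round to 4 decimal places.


a = ybar - b*xbar, where b = sum((xi-xbar)(yi-ybar)) / sum((xi-xbar)^2)
n = 3, xbar = 35/3 ≈ 11.666667, ybar = 14/3 ≈ 4.666667
Sxy = sum((xi-xbar)(yi-ybar)) = -196/3 ≈ -65.333333
Sxx = sum((xi-xbar)^2) = 224/3 ≈ 74.666667
b = Sxy / Sxx = -0.875
a = 4.666667 - (-0.875) * 11.666667 = 14.875

14.8750


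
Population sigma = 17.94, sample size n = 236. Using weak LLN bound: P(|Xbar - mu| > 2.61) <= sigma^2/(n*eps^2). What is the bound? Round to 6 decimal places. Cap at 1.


bound = min(1, sigma^2/(n*eps^2))
sigma^2 = 17.94^2 = 321.8436
n*eps^2 = 236 * 2.61^2 = 236 * 6.8121 = 1607.6556
sigma^2/(n*eps^2) = 321.8436 / 1607.6556 ≈ 0.20019437

0.200194


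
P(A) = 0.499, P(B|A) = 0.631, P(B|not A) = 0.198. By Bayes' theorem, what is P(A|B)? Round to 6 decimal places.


P(A|B) = P(B|A)*P(A) / P(B), P(B) = P(B|A)*P(A) + P(B|not A)*P(not A)
P(B|A)*P(A) = 0.631 * 0.499 = 0.314869
P(B|not A)*P(not A) = 0.198 * 0.501 = 0.099198
P(B) = 0.314869 + 0.099198 = 0.414067
P(A|B) = 0.314869 / 0.414067 ≈ 0.76043008

0.760430


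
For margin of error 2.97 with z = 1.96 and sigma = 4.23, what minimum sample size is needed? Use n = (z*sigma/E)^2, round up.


z*sigma/E = 1.96 * 4.23 / 2.97 = 2303/825 ≈ 2.791515
(z*sigma/E)^2 ≈ 7.792557
round up: n = 8

8


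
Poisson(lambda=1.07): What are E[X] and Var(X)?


E[X] = Var(X) = lambda = 1.07

1.07, 1.07


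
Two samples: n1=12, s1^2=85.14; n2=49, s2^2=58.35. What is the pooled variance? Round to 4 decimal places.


sp^2 = ((n1-1)*s1^2 + (n2-1)*s2^2)/(n1+n2-2)
(n1-1)*s1^2 = 11 * 85.14 = 936.54
(n2-1)*s2^2 = 48 * 58.35 = 2800.8
numerator = 936.54 + 2800.8 = 3737.34
n1+n2-2 = 59
sp^2 = 3737.34 / 59 = 186867/2950 ≈ 63.344746

63.3447


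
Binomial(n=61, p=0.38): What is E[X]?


E[X] = n*p = 61 * 0.38 = 23.18

23.18


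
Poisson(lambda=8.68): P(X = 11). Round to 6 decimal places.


P = e^(-lam) * lam^k / k!
e^(-8.68) ≈ 0.0001699511
lam^k = 8.68^11 ≈ 21072544369.437379
k! = 11! = 39916800
P = 0.0001699511 * 21072544369.437379 / 39916800 ≈ 0.089719

0.089719


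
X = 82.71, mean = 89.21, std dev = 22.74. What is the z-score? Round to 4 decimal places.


z = (X - mu) / sigma
X - mu = 82.71 - 89.21 = -6.5
z = -6.5 / 22.74 = -325/1137 ≈ -0.285840

-0.2858


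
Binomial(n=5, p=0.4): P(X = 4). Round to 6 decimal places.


P = C(n,k) * p^k * (1-p)^(n-k)
C(5,4) = 5
p^k = 0.4^4 = 0.0256
(1-p)^(n-k) = 0.6^1 = 0.6
P = 5 * 0.0256 * 0.6 = 0.0768

0.076800


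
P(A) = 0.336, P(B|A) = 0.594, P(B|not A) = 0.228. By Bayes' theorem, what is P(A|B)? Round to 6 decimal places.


P(A|B) = P(B|A)*P(A) / P(B), P(B) = P(B|A)*P(A) + P(B|not A)*P(not A)
P(B|A)*P(A) = 0.594 * 0.336 = 0.199584
P(B|not A)*P(not A) = 0.228 * 0.664 = 0.151392
P(B) = 0.199584 + 0.151392 = 0.350976
P(A|B) = 0.199584 / 0.350976 = 2079/3656 ≈ 0.56865427

0.568654


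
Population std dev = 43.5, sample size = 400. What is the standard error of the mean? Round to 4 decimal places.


SE = sigma / sqrt(n)
sqrt(400) = 20
SE = 43.5 / 20 = 2.175

2.1750


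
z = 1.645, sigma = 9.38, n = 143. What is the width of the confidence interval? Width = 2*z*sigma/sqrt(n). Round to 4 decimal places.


width = 2*z*sigma/sqrt(n)
2*z*sigma = 2 * 1.645 * 9.38 = 30.8602
sqrt(143) ≈ 11.958261
width = 30.8602 / 11.958261 ≈ 2.580660

2.5807


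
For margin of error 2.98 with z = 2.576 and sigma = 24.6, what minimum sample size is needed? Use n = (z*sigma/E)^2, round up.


z*sigma/E = 2.576 * 24.6 / 2.98 = 79212/3725 ≈ 21.264966
(z*sigma/E)^2 ≈ 452.198798
round up: n = 453

453


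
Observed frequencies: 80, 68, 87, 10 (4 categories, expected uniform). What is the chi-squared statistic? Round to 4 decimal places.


chi2 = sum((O-E)^2/E), E = total/4
total = 245, E = 245/4 = 61.25
(80 - 61.25)^2 / 61.25 = 351.5625 / 61.25 = 1125/196 ≈ 5.739796
(68 - 61.25)^2 / 61.25 = 45.5625 / 61.25 = 729/980 ≈ 0.743878
(87 - 61.25)^2 / 61.25 = 663.0625 / 61.25 = 10609/980 ≈ 10.825510
(10 - 61.25)^2 / 61.25 = 2626.5625 / 61.25 = 8405/196 ≈ 42.882653
chi2 = 14747/245 ≈ 60.191837

60.1918


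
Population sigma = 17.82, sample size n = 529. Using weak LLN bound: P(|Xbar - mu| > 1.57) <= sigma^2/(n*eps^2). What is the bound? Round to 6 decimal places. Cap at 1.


bound = min(1, sigma^2/(n*eps^2))
sigma^2 = 17.82^2 = 317.5524
n*eps^2 = 529 * 1.57^2 = 529 * 2.4649 = 1303.9321
sigma^2/(n*eps^2) = 317.5524 / 1303.9321 ≈ 0.24353446

0.243534


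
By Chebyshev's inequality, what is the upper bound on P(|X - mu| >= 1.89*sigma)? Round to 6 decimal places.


P <= 1/k^2
k^2 = 1.89^2 = 3.5721
1/k^2 = 1 / 3.5721 ≈ 0.27994737

0.279947


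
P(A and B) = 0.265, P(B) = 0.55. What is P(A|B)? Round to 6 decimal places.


P(A|B) = P(A and B) / P(B) = 0.265 / 0.55 = 53/110 ≈ 0.48181818

0.481818


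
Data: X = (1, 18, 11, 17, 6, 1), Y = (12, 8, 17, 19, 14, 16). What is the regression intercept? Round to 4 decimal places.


a = ybar - b*xbar, where b = sum((xi-xbar)(yi-ybar)) / sum((xi-xbar)^2)
n = 6, xbar = 54/6 = 9, ybar = 86/6 = 43/3 ≈ 14.333333
Sxy = sum((xi-xbar)(yi-ybar)) = -8
Sxx = sum((xi-xbar)^2) = 286
b = Sxy / Sxx = -4/143 ≈ -0.027972
a = 14.333333 - (-0.027972) * 9 = 6257/429 ≈ 14.585082

14.5851


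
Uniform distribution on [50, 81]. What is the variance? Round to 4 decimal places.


Var = (b-a)^2 / 12
(b-a)^2 = (81 - 50)^2 = 961
Var = 961/12 ≈ 80.083333

80.0833


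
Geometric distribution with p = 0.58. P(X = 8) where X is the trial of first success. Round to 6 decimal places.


P = (1-p)^(k-1) * p
(1-p)^(k-1) = 0.42^7 ≈ 0.002305393
P = 0.002305393 * 0.58 ≈ 0.001337128

0.001337


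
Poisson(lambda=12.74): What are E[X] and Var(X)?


E[X] = Var(X) = lambda = 12.74

12.74, 12.74


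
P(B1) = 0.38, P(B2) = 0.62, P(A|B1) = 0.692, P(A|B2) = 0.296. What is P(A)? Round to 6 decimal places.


P(A) = P(A|B1)*P(B1) + P(A|B2)*P(B2)
P(A|B1)*P(B1) = 0.692 * 0.38 = 0.26296
P(A|B2)*P(B2) = 0.296 * 0.62 = 0.18352
P(A) = 0.26296 + 0.18352 = 0.44648

0.446480


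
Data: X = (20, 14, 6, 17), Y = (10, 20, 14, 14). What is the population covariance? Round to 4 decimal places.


Cov = (1/n)*sum((xi-xbar)(yi-ybar))
n = 4, xbar = 57/4 = 14.25, ybar = 58/4 = 14.5
sum((xi-xbar)(yi-ybar)) = -24.5
Cov = -24.5 / 4 = -6.125

-6.1250


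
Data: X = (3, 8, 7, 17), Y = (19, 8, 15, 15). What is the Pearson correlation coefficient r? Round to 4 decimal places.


r = sum((xi-xbar)(yi-ybar)) / sqrt(sum((xi-xbar)^2) * sum((yi-ybar)^2))
n = 4, xbar = 35/4 = 8.75, ybar = 57/4 = 14.25
Sxy = sum((xi-xbar)(yi-ybar)) = -17.75
Sxx = sum((xi-xbar)^2) = 104.75
Syy = sum((yi-ybar)^2) = 62.75
sqrt(Sxx*Syy) ≈ 81.074426
r = Sxy / sqrt(Sxx*Syy) = -17.75 / 81.074426 ≈ -0.218935

-0.2189


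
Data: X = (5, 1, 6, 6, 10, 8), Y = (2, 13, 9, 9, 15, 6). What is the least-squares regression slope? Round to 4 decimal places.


b = sum((xi-xbar)(yi-ybar)) / sum((xi-xbar)^2)
n = 6, xbar = 36/6 = 6, ybar = 54/6 = 9
Sxy = sum((xi-xbar)(yi-ybar)) = 5
Sxx = sum((xi-xbar)^2) = 46
b = Sxy / Sxx = 5/46 ≈ 0.108696

0.1087


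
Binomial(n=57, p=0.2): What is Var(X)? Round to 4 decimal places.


Var = n*p*(1-p) = 57 * 0.2 * 0.8 = 9.12

9.1200


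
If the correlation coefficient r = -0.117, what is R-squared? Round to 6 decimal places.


R^2 = r^2 = (-0.117)^2 = 0.013689

0.013689


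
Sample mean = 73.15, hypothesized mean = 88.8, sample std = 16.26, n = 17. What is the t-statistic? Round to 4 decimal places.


t = (xbar - mu0) / (s/sqrt(n))
xbar - mu0 = 73.15 - 88.8 = -15.65
sqrt(17) ≈ 4.12310563
s/sqrt(n) = 16.26 / 4.12310563 ≈ 3.94362926
t = -15.65 / 3.94362926 ≈ -3.968426

-3.9684


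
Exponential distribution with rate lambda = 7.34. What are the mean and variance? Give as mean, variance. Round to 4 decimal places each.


mean = 1/lam, var = 1/lam^2
mean = 1 / 7.34 = 50/367 ≈ 0.136240
lam^2 = 7.34^2 = 53.8756
var = 1 / 53.8756 ≈ 0.018561

0.1362, 0.0186


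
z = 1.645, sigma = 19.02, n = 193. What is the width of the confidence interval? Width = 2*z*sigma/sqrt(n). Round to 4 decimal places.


width = 2*z*sigma/sqrt(n)
2*z*sigma = 2 * 1.645 * 19.02 = 62.5758
sqrt(193) ≈ 13.892444
width = 62.5758 / 13.892444 ≈ 4.504305

4.5043
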